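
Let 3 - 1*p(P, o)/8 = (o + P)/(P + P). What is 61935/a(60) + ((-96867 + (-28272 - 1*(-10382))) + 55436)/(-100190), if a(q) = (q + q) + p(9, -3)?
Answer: 9320477527/21240280 ≈ 438.81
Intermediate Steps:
p(P, o) = 24 - 4*(P + o)/P (p(P, o) = 24 - 8*(o + P)/(P + P) = 24 - 8*(P + o)/(2*P) = 24 - 8*(P + o)*1/(2*P) = 24 - 4*(P + o)/P)
a(q) = 64/3 + 2*q (a(q) = (q + q) + (20 - 4*(-3)/9) = 2*q + (20 - 4*(-3)*1/9) = 2*q + (20 + 4/3) = 2*q + 64/3 = 64/3 + 2*q)
61935/a(60) + ((-96867 + (-28272 - 1*(-10382))) + 55436)/(-100190) = 61935/(64/3 + 2*60) + ((-96867 + (-28272 - 1*(-10382))) + 55436)/(-100190) = 61935/(64/3 + 120) + ((-96867 + (-28272 + 10382)) + 55436)*(-1/100190) = 61935/(424/3) + ((-96867 - 17890) + 55436)*(-1/100190) = 61935*(3/424) + (-114757 + 55436)*(-1/100190) = 185805/424 - 59321*(-1/100190) = 185805/424 + 59321/100190 = 9320477527/21240280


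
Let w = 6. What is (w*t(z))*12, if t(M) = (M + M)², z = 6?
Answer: 10368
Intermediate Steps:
t(M) = 4*M² (t(M) = (2*M)² = 4*M²)
(w*t(z))*12 = (6*(4*6²))*12 = (6*(4*36))*12 = (6*144)*12 = 864*12 = 10368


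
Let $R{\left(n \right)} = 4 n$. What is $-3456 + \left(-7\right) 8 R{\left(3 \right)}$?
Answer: $-4128$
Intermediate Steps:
$-3456 + \left(-7\right) 8 R{\left(3 \right)} = -3456 + \left(-7\right) 8 \cdot 4 \cdot 3 = -3456 - 672 = -4128$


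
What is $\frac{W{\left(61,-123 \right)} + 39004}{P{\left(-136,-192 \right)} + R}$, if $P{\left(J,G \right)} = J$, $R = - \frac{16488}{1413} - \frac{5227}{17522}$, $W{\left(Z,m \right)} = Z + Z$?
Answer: $- \frac{107633826204}{407050687} \approx -264.42$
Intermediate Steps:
$W{\left(Z,m \right)} = 2 Z$
$R = - \frac{32920943}{2750954}$ ($R = \left(-16488\right) \frac{1}{1413} - \frac{5227}{17522} = - \frac{1832}{157} - \frac{5227}{17522} = - \frac{32920943}{2750954} \approx -11.967$)
$\frac{W{\left(61,-123 \right)} + 39004}{P{\left(-136,-192 \right)} + R} = \frac{2 \cdot 61 + 39004}{-136 - \frac{32920943}{2750954}} = \frac{122 + 39004}{- \frac{407050687}{2750954}} = 39126 \left(- \frac{2750954}{407050687}\right) = - \frac{107633826204}{407050687}$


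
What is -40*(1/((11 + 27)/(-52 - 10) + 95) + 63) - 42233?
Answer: -65474259/1463 ≈ -44753.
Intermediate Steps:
-40*(1/((11 + 27)/(-52 - 10) + 95) + 63) - 42233 = -40*(1/(38/(-62) + 95) + 63) - 42233 = -40*(1/(38*(-1/62) + 95) + 63) - 42233 = -40*(1/(-19/31 + 95) + 63) - 42233 = -40*(1/(2926/31) + 63) - 42233 = -40*(31/2926 + 63) - 42233 = -40*184369/2926 - 42233 = -3687380/1463 - 42233 = -65474259/1463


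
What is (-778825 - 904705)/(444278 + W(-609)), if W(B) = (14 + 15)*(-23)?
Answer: -1683530/443611 ≈ -3.7951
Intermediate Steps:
W(B) = -667 (W(B) = 29*(-23) = -667)
(-778825 - 904705)/(444278 + W(-609)) = (-778825 - 904705)/(444278 - 667) = -1683530/443611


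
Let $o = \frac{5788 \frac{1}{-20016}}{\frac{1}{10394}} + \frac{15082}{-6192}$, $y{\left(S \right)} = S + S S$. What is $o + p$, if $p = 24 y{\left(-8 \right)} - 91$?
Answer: $- \frac{251759105}{143448} \approx -1755.1$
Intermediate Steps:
$y{\left(S \right)} = S + S^{2}$
$o = - \frac{431499449}{143448}$ ($o = 5788 \left(- \frac{1}{20016}\right) \frac{1}{\frac{1}{10394}} + 15082 \left(- \frac{1}{6192}\right) = \left(- \frac{1447}{5004}\right) 10394 - \frac{7541}{3096} = - \frac{7520059}{2502} - \frac{7541}{3096} = - \frac{431499449}{143448} \approx -3008.1$)
$p = 1253$ ($p = 24 \left(- 8 \left(1 - 8\right)\right) - 91 = 24 \left(\left(-8\right) \left(-7\right)\right) - 91 = 24 \cdot 56 - 91 = 1344 - 91 = 1253$)
$o + p = - \frac{431499449}{143448} + 1253 = - \frac{251759105}{143448}$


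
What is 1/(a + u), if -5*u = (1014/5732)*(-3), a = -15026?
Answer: -14330/215321059 ≈ -6.6552e-5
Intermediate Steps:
u = 1521/14330 (u = -1014/5732*(-3)/5 = -1014*(1/5732)*(-3)/5 = -507*(-3)/14330 = -⅕*(-1521/2866) = 1521/14330 ≈ 0.10614)
1/(a + u) = 1/(-15026 + 1521/14330) = 1/(-215321059/14330) = -14330/215321059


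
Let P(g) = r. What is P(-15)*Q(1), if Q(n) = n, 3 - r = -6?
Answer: 9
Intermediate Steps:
r = 9 (r = 3 - 1*(-6) = 3 + 6 = 9)
P(g) = 9
P(-15)*Q(1) = 9*1 = 9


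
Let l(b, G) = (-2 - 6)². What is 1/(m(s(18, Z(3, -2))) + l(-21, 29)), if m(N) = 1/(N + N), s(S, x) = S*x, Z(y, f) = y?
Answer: 108/6913 ≈ 0.015623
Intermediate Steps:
l(b, G) = 64 (l(b, G) = (-8)² = 64)
m(N) = 1/(2*N)
1/(m(s(18, Z(3, -2))) + l(-21, 29)) = 1/(1/(2*((18*3))) + 64) = 1/((½)/54 + 64) = 1/((½)*(1/54) + 64) = 1/(1/108 + 64) = 1/(6913/108) = 108/6913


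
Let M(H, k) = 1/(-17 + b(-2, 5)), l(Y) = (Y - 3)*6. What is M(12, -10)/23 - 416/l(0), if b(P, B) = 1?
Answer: 76535/3312 ≈ 23.108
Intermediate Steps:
l(Y) = -18 + 6*Y (l(Y) = (-3 + Y)*6 = -18 + 6*Y)
M(H, k) = -1/16 (M(H, k) = 1/(-17 + 1) = 1/(-16) = -1/16)
M(12, -10)/23 - 416/l(0) = -1/16/23 - 416/(-18 + 6*0) = -1/16*1/23 - 416/(-18 + 0) = -1/368 - 416/(-18) = -1/368 - 416*(-1/18) = -1/368 + 208/9 = 76535/3312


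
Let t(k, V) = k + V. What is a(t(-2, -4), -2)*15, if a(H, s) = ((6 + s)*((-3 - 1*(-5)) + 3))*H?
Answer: -1800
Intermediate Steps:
t(k, V) = V + k
a(H, s) = H*(30 + 5*s) (a(H, s) = ((6 + s)*((-3 + 5) + 3))*H = ((6 + s)*(2 + 3))*H = ((6 + s)*5)*H = (30 + 5*s)*H = H*(30 + 5*s))
a(t(-2, -4), -2)*15 = (5*(-4 - 2)*(6 - 2))*15 = (5*(-6)*4)*15 = -120*15 = -1800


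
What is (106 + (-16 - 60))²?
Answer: 900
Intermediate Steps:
(106 + (-16 - 60))² = (106 - 76)² = 30² = 900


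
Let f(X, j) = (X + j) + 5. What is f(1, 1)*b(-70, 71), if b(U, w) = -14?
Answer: -98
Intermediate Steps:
f(X, j) = 5 + X + j
f(1, 1)*b(-70, 71) = (5 + 1 + 1)*(-14) = 7*(-14) = -98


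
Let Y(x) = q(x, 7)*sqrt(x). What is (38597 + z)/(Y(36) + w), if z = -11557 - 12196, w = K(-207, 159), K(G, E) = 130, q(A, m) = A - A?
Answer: 7422/65 ≈ 114.18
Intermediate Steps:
q(A, m) = 0
Y(x) = 0 (Y(x) = 0*sqrt(x) = 0)
w = 130
z = -23753
(38597 + z)/(Y(36) + w) = (38597 - 23753)/(0 + 130) = 14844/130 = 14844*(1/130) = 7422/65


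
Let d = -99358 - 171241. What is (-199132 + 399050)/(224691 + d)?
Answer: -99959/22954 ≈ -4.3548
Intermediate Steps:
d = -270599
(-199132 + 399050)/(224691 + d) = (-199132 + 399050)/(224691 - 270599) = 199918/(-45908) = 199918*(-1/45908) = -99959/22954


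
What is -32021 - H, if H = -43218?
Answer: 11197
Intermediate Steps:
-32021 - H = -32021 - 1*(-43218) = -32021 + 43218 = 11197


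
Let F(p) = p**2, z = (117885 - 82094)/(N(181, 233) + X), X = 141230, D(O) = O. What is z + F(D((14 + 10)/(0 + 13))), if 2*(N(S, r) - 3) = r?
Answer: 174931982/47776131 ≈ 3.6615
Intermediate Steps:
N(S, r) = 3 + r/2
z = 71582/282699 (z = (117885 - 82094)/((3 + (1/2)*233) + 141230) = 35791/((3 + 233/2) + 141230) = 35791/(239/2 + 141230) = 35791/(282699/2) = 35791*(2/282699) = 71582/282699 ≈ 0.25321)
z + F(D((14 + 10)/(0 + 13))) = 71582/282699 + ((14 + 10)/(0 + 13))**2 = 71582/282699 + (24/13)**2 = 71582/282699 + 576/169 = 174931982/47776131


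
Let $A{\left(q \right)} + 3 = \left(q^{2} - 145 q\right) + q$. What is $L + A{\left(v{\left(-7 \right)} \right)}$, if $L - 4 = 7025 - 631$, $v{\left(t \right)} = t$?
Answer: $7452$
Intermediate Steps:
$L = 6398$ ($L = 4 + \left(7025 - 631\right) = 4 + 6394 = 6398$)
$A{\left(q \right)} = -3 + q^{2} - 144 q$ ($A{\left(q \right)} = -3 + \left(\left(q^{2} - 145 q\right) + q\right) = -3 + \left(q^{2} - 144 q\right) = -3 + q^{2} - 144 q$)
$L + A{\left(v{\left(-7 \right)} \right)} = 6398 - \left(-1005 - 49\right) = 6398 + \left(-3 + 49 + 1008\right) = 6398 + 1054 = 7452$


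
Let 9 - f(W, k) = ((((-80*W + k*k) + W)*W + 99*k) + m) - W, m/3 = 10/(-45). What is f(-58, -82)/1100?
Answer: 1991453/3300 ≈ 603.47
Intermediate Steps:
m = -⅔ (m = 3*(10/(-45)) = 3*(10*(-1/45)) = 3*(-2/9) = -⅔ ≈ -0.66667)
f(W, k) = 29/3 + W - 99*k - W*(k² - 79*W) (f(W, k) = 9 - (((((-80*W + k*k) + W)*W + 99*k) - ⅔) - W) = 9 - (((((-80*W + k²) + W)*W + 99*k) - ⅔) - W) = 9 - (((((k² - 80*W) + W)*W + 99*k) - ⅔) - W) = 9 - ((((k² - 79*W)*W + 99*k) - ⅔) - W) = 9 - (((W*(k² - 79*W) + 99*k) - ⅔) - W) = 9 - (((99*k + W*(k² - 79*W)) - ⅔) - W) = 9 - ((-⅔ + 99*k + W*(k² - 79*W)) - W) = 9 - (-⅔ - W + 99*k + W*(k² - 79*W)) = 9 + (⅔ + W - 99*k - W*(k² - 79*W)) = 29/3 + W - 99*k - W*(k² - 79*W))
f(-58, -82)/1100 = (29/3 - 58 - 99*(-82) + 79*(-58)² - 1*(-58)*(-82)²)/1100 = (29/3 - 58 + 8118 + 79*3364 - 1*(-58)*6724)*(1/1100) = (29/3 - 58 + 8118 + 265756 + 389992)*(1/1100) = (1991453/3)*(1/1100) = 1991453/3300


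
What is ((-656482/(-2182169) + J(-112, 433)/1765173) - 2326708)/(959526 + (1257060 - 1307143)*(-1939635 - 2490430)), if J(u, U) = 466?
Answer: -8962258880836637656/854629677474832083266277 ≈ -1.0487e-5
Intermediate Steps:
((-656482/(-2182169) + J(-112, 433)/1765173) - 2326708)/(959526 + (1257060 - 1307143)*(-1939635 - 2490430)) = ((-656482/(-2182169) + 466/1765173) - 2326708)/(959526 + (1257060 - 1307143)*(-1939635 - 2490430)) = ((-656482*(-1/2182169) + 466*(1/1765173)) - 2326708)/(959526 - 50083*(-4430065)) = ((656482/2182169 + 466/1765173) - 2326708)/(959526 + 221870945395) = (1159821192140/3851905800237 - 2326708)/221871904921 = -8962258880836637656/3851905800237*1/221871904921 = -8962258880836637656/854629677474832083266277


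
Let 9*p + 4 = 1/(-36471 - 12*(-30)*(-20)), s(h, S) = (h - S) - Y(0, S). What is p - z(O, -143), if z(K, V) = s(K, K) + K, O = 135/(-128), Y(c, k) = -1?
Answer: -19608407/50308992 ≈ -0.38976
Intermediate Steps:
O = -135/128 (O = 135*(-1/128) = -135/128 ≈ -1.0547)
s(h, S) = 1 + h - S (s(h, S) = (h - S) - 1*(-1) = (h - S) + 1 = 1 + h - S)
p = -174685/393039 (p = -4/9 + 1/(9*(-36471 - 12*(-30)*(-20))) = -4/9 + 1/(9*(-36471 + 360*(-20))) = -4/9 + 1/(9*(-36471 - 7200)) = -4/9 + (⅑)/(-43671) = -4/9 + (⅑)*(-1/43671) = -4/9 - 1/393039 = -174685/393039 ≈ -0.44445)
z(K, V) = 1 + K (z(K, V) = (1 + K - K) + K = 1 + K)
p - z(O, -143) = -174685/393039 - (1 - 135/128) = -174685/393039 - 1*(-7/128) = -174685/393039 + 7/128 = -19608407/50308992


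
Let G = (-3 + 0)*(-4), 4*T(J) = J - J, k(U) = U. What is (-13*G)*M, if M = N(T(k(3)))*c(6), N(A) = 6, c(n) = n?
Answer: -5616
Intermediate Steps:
T(J) = 0 (T(J) = (J - J)/4 = (1/4)*0 = 0)
M = 36 (M = 6*6 = 36)
G = 12 (G = -3*(-4) = 12)
(-13*G)*M = -13*12*36 = -156*36 = -5616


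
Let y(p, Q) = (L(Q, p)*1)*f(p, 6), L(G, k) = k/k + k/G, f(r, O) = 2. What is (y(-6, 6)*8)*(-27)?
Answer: 0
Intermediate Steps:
L(G, k) = 1 + k/G
y(p, Q) = 2*(Q + p)/Q (y(p, Q) = (((Q + p)/Q)*1)*2 = ((Q + p)/Q)*2 = 2*(Q + p)/Q)
(y(-6, 6)*8)*(-27) = ((2 + 2*(-6)/6)*8)*(-27) = ((2 + 2*(-6)*(⅙))*8)*(-27) = ((2 - 2)*8)*(-27) = (0*8)*(-27) = 0*(-27) = 0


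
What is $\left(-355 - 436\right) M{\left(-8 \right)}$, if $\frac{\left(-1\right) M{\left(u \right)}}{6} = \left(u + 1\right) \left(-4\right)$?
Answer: $132888$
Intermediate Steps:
$M{\left(u \right)} = 24 + 24 u$ ($M{\left(u \right)} = - 6 \left(u + 1\right) \left(-4\right) = - 6 \left(1 + u\right) \left(-4\right) = - 6 \left(-4 - 4 u\right) = 24 + 24 u$)
$\left(-355 - 436\right) M{\left(-8 \right)} = \left(-355 - 436\right) \left(24 + 24 \left(-8\right)\right) = \left(-355 - 436\right) \left(24 - 192\right) = \left(-355 - 436\right) \left(-168\right) = \left(-791\right) \left(-168\right) = 132888$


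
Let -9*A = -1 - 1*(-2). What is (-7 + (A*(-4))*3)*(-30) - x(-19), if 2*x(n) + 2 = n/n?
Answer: 341/2 ≈ 170.50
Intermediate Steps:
A = -⅑ (A = -(-1 - 1*(-2))/9 = -(-1 + 2)/9 = -⅑*1 = -⅑ ≈ -0.11111)
x(n) = -½ (x(n) = -1 + (n/n)/2 = -1 + (½)*1 = -1 + ½ = -½)
(-7 + (A*(-4))*3)*(-30) - x(-19) = (-7 - ⅑*(-4)*3)*(-30) - 1*(-½) = (-7 + (4/9)*3)*(-30) + ½ = (-7 + 4/3)*(-30) + ½ = -17/3*(-30) + ½ = 170 + ½ = 341/2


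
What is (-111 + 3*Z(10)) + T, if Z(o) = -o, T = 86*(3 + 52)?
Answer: 4589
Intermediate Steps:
T = 4730 (T = 86*55 = 4730)
(-111 + 3*Z(10)) + T = (-111 + 3*(-1*10)) + 4730 = (-111 + 3*(-10)) + 4730 = (-111 - 30) + 4730 = -141 + 4730 = 4589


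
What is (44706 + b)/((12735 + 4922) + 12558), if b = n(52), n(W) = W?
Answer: 44758/30215 ≈ 1.4813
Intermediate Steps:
b = 52
(44706 + b)/((12735 + 4922) + 12558) = (44706 + 52)/((12735 + 4922) + 12558) = 44758/(17657 + 12558) = 44758/30215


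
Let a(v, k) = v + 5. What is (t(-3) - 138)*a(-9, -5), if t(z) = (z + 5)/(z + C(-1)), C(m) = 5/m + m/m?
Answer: 3872/7 ≈ 553.14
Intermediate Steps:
C(m) = 1 + 5/m (C(m) = 5/m + 1 = 1 + 5/m)
a(v, k) = 5 + v
t(z) = (5 + z)/(-4 + z) (t(z) = (z + 5)/(z + (5 - 1)/(-1)) = (5 + z)/(z - 1*4) = (5 + z)/(z - 4) = (5 + z)/(-4 + z))
(t(-3) - 138)*a(-9, -5) = ((5 - 3)/(-4 - 3) - 138)*(5 - 9) = (2/(-7) - 138)*(-4) = (-1/7*2 - 138)*(-4) = (-2/7 - 138)*(-4) = -968/7*(-4) = 3872/7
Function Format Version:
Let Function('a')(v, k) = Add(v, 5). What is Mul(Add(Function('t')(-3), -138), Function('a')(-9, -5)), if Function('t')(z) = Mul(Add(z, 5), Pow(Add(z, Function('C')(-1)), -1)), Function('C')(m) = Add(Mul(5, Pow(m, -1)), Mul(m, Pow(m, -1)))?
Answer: Rational(3872, 7) ≈ 553.14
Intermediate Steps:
Function('C')(m) = Add(1, Mul(5, Pow(m, -1))) (Function('C')(m) = Add(Mul(5, Pow(m, -1)), 1) = Add(1, Mul(5, Pow(m, -1))))
Function('a')(v, k) = Add(5, v)
Function('t')(z) = Mul(Pow(Add(-4, z), -1), Add(5, z)) (Function('t')(z) = Mul(Add(z, 5), Pow(Add(z, Mul(Pow(-1, -1), Add(5, -1))), -1)) = Mul(Add(5, z), Pow(Add(z, Mul(-1, 4)), -1)) = Mul(Add(5, z), Pow(Add(z, -4), -1)) = Mul(Add(5, z), Pow(Add(-4, z), -1)) = Mul(Pow(Add(-4, z), -1), Add(5, z)))
Mul(Add(Function('t')(-3), -138), Function('a')(-9, -5)) = Mul(Add(Mul(Pow(Add(-4, -3), -1), Add(5, -3)), -138), Add(5, -9)) = Mul(Add(Mul(Pow(-7, -1), 2), -138), -4) = Mul(Add(Mul(Rational(-1, 7), 2), -138), -4) = Mul(Add(Rational(-2, 7), -138), -4) = Mul(Rational(-968, 7), -4) = Rational(3872, 7)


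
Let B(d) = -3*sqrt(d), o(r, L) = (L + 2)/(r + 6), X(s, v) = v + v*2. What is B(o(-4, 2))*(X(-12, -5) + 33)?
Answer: -54*sqrt(2) ≈ -76.368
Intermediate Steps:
X(s, v) = 3*v (X(s, v) = v + 2*v = 3*v)
o(r, L) = (2 + L)/(6 + r)
B(o(-4, 2))*(X(-12, -5) + 33) = (-3*sqrt(2 + 2)/sqrt(6 - 4))*(3*(-5) + 33) = (-3*sqrt(2))*(-15 + 33) = -3*sqrt(2)*18 = -54*sqrt(2)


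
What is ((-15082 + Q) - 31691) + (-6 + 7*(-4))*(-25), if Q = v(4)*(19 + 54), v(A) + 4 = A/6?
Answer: -138499/3 ≈ -46166.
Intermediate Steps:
v(A) = -4 + A/6
Q = -730/3 (Q = (-4 + (⅙)*4)*(19 + 54) = (-4 + ⅔)*73 = -10/3*73 = -730/3 ≈ -243.33)
((-15082 + Q) - 31691) + (-6 + 7*(-4))*(-25) = ((-15082 - 730/3) - 31691) + (-6 + 7*(-4))*(-25) = (-45976/3 - 31691) + (-6 - 28)*(-25) = -141049/3 - 34*(-25) = -141049/3 + 850 = -138499/3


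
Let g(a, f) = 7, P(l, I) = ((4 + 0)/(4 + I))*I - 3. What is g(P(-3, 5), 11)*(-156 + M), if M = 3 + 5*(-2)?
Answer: -1141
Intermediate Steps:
P(l, I) = -3 + 4*I/(4 + I) (P(l, I) = (4/(4 + I))*I - 3 = 4*I/(4 + I) - 3 = -3 + 4*I/(4 + I))
M = -7 (M = 3 - 10 = -7)
g(P(-3, 5), 11)*(-156 + M) = 7*(-156 - 7) = 7*(-163) = -1141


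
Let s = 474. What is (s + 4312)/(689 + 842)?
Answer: 4786/1531 ≈ 3.1261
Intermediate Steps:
(s + 4312)/(689 + 842) = (474 + 4312)/(689 + 842) = 4786/1531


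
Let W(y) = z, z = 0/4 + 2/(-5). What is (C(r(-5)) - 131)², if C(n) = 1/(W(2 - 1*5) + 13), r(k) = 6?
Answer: 68029504/3969 ≈ 17140.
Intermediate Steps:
z = -⅖ (z = 0*(¼) + 2*(-⅕) = 0 - ⅖ = -⅖ ≈ -0.40000)
W(y) = -⅖
C(n) = 5/63 (C(n) = 1/(-⅖ + 13) = 1/(63/5) = 5/63)
(C(r(-5)) - 131)² = (5/63 - 131)² = (-8248/63)² = 68029504/3969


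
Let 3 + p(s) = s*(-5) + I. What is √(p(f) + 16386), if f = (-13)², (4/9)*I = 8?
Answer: 2*√3889 ≈ 124.72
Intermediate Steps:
I = 18 (I = (9/4)*8 = 18)
f = 169
p(s) = 15 - 5*s (p(s) = -3 + (s*(-5) + 18) = -3 + (-5*s + 18) = -3 + (18 - 5*s) = 15 - 5*s)
√(p(f) + 16386) = √((15 - 5*169) + 16386) = √((15 - 845) + 16386) = √(-830 + 16386) = √15556 = 2*√3889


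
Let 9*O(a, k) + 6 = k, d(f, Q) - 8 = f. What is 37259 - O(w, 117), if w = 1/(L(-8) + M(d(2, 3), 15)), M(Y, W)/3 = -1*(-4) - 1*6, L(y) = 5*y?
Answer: 111740/3 ≈ 37247.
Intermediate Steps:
d(f, Q) = 8 + f
M(Y, W) = -6 (M(Y, W) = 3*(-1*(-4) - 1*6) = 3*(4 - 6) = 3*(-2) = -6)
w = -1/46 (w = 1/(5*(-8) - 6) = 1/(-40 - 6) = 1/(-46) = -1/46 ≈ -0.021739)
O(a, k) = -2/3 + k/9
37259 - O(w, 117) = 37259 - (-2/3 + (1/9)*117) = 37259 - (-2/3 + 13) = 37259 - 1*37/3 = 37259 - 37/3 = 111740/3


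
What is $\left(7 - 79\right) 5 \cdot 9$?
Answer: $-3240$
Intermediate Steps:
$\left(7 - 79\right) 5 \cdot 9 = \left(-72\right) 45 = -3240$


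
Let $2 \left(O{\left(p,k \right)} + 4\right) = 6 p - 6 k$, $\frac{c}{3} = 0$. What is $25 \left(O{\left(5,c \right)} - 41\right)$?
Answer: $-750$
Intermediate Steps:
$c = 0$ ($c = 3 \cdot 0 = 0$)
$O{\left(p,k \right)} = -4 - 3 k + 3 p$ ($O{\left(p,k \right)} = -4 + \frac{6 p - 6 k}{2} = -4 + \frac{- 6 k + 6 p}{2} = -4 - \left(- 3 p + 3 k\right) = -4 - 3 k + 3 p$)
$25 \left(O{\left(5,c \right)} - 41\right) = 25 \left(\left(-4 - 0 + 3 \cdot 5\right) - 41\right) = 25 \left(\left(-4 + 0 + 15\right) - 41\right) = 25 \left(11 - 41\right) = 25 \left(-30\right) = -750$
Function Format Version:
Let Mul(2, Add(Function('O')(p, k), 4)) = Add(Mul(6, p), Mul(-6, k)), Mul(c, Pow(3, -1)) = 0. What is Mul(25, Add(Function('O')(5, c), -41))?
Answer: -750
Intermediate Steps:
c = 0 (c = Mul(3, 0) = 0)
Function('O')(p, k) = Add(-4, Mul(-3, k), Mul(3, p)) (Function('O')(p, k) = Add(-4, Mul(Rational(1, 2), Add(Mul(6, p), Mul(-6, k)))) = Add(-4, Mul(Rational(1, 2), Add(Mul(-6, k), Mul(6, p)))) = Add(-4, Add(Mul(-3, k), Mul(3, p))) = Add(-4, Mul(-3, k), Mul(3, p)))
Mul(25, Add(Function('O')(5, c), -41)) = Mul(25, Add(Add(-4, Mul(-3, 0), Mul(3, 5)), -41)) = Mul(25, Add(Add(-4, 0, 15), -41)) = Mul(25, Add(11, -41)) = Mul(25, -30) = -750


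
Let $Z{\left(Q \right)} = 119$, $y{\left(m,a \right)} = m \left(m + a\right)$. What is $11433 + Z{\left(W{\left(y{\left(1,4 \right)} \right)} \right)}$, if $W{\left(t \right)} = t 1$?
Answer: $11552$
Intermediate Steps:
$y{\left(m,a \right)} = m \left(a + m\right)$
$W{\left(t \right)} = t$
$11433 + Z{\left(W{\left(y{\left(1,4 \right)} \right)} \right)} = 11433 + 119 = 11552$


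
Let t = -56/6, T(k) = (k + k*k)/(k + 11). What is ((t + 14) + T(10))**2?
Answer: 43264/441 ≈ 98.104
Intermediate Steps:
T(k) = (k + k**2)/(11 + k)
t = -28/3 (t = -56*1/6 = -28/3 ≈ -9.3333)
((t + 14) + T(10))**2 = ((-28/3 + 14) + 10*(1 + 10)/(11 + 10))**2 = (14/3 + 10*11/21)**2 = (14/3 + 10*(1/21)*11)**2 = (14/3 + 110/21)**2 = (208/21)**2 = 43264/441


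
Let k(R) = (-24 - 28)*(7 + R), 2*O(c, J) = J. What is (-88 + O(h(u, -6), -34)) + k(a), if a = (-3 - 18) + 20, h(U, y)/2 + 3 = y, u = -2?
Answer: -417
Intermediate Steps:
h(U, y) = -6 + 2*y
a = -1 (a = -21 + 20 = -1)
O(c, J) = J/2
k(R) = -364 - 52*R (k(R) = -52*(7 + R) = -364 - 52*R)
(-88 + O(h(u, -6), -34)) + k(a) = (-88 + (½)*(-34)) + (-364 - 52*(-1)) = (-88 - 17) + (-364 + 52) = -105 - 312 = -417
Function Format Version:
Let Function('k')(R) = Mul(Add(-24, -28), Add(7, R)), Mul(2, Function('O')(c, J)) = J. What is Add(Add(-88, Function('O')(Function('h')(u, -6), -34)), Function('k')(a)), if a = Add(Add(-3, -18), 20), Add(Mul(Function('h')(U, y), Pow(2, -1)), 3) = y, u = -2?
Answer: -417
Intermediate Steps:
Function('h')(U, y) = Add(-6, Mul(2, y))
a = -1 (a = Add(-21, 20) = -1)
Function('O')(c, J) = Mul(Rational(1, 2), J)
Function('k')(R) = Add(-364, Mul(-52, R)) (Function('k')(R) = Mul(-52, Add(7, R)) = Add(-364, Mul(-52, R)))
Add(Add(-88, Function('O')(Function('h')(u, -6), -34)), Function('k')(a)) = Add(Add(-88, Mul(Rational(1, 2), -34)), Add(-364, Mul(-52, -1))) = Add(Add(-88, -17), Add(-364, 52)) = Add(-105, -312) = -417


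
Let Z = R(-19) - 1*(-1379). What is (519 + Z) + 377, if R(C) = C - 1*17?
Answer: 2239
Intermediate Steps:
R(C) = -17 + C (R(C) = C - 17 = -17 + C)
Z = 1343 (Z = (-17 - 19) - 1*(-1379) = -36 + 1379 = 1343)
(519 + Z) + 377 = (519 + 1343) + 377 = 1862 + 377 = 2239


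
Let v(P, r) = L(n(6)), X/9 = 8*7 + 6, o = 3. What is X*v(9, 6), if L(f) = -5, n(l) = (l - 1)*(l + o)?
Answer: -2790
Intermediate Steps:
n(l) = (-1 + l)*(3 + l) (n(l) = (l - 1)*(l + 3) = (-1 + l)*(3 + l))
X = 558 (X = 9*(8*7 + 6) = 9*(56 + 6) = 9*62 = 558)
v(P, r) = -5
X*v(9, 6) = 558*(-5) = -2790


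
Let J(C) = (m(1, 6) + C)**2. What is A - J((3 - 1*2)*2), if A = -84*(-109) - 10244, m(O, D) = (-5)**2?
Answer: -1817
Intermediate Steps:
m(O, D) = 25
A = -1088 (A = 9156 - 10244 = -1088)
J(C) = (25 + C)**2
A - J((3 - 1*2)*2) = -1088 - (25 + (3 - 1*2)*2)**2 = -1088 - (25 + (3 - 2)*2)**2 = -1088 - (25 + 1*2)**2 = -1088 - (25 + 2)**2 = -1088 - 1*27**2 = -1088 - 1*729 = -1088 - 729 = -1817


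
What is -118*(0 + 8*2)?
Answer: -1888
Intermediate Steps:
-118*(0 + 8*2) = -118*(0 + 16) = -118*16 = -1888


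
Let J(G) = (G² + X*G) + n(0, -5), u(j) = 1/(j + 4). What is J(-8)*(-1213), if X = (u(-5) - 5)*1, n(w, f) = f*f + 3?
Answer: -169820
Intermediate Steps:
u(j) = 1/(4 + j)
n(w, f) = 3 + f² (n(w, f) = f² + 3 = 3 + f²)
X = -6 (X = (1/(4 - 5) - 5)*1 = (1/(-1) - 5)*1 = (-1 - 5)*1 = -6*1 = -6)
J(G) = 28 + G² - 6*G (J(G) = (G² - 6*G) + (3 + (-5)²) = (G² - 6*G) + (3 + 25) = (G² - 6*G) + 28 = 28 + G² - 6*G)
J(-8)*(-1213) = (28 + (-8)² - 6*(-8))*(-1213) = (28 + 64 + 48)*(-1213) = 140*(-1213) = -169820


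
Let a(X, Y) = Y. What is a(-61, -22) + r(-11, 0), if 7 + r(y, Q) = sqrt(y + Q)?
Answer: -29 + I*sqrt(11) ≈ -29.0 + 3.3166*I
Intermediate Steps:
r(y, Q) = -7 + sqrt(Q + y) (r(y, Q) = -7 + sqrt(y + Q) = -7 + sqrt(Q + y))
a(-61, -22) + r(-11, 0) = -22 + (-7 + sqrt(0 - 11)) = -22 + (-7 + sqrt(-11)) = -22 + (-7 + I*sqrt(11)) = -29 + I*sqrt(11)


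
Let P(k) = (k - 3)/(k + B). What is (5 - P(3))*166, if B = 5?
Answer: 830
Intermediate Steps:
P(k) = (-3 + k)/(5 + k) (P(k) = (k - 3)/(k + 5) = (-3 + k)/(5 + k))
(5 - P(3))*166 = (5 - (-3 + 3)/(5 + 3))*166 = (5 - 0/8)*166 = (5 - 1*0)*166 = (5 + 0)*166 = 5*166 = 830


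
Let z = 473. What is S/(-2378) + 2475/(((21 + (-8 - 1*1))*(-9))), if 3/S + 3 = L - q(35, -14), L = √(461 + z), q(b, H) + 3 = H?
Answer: -13405961/584988 - √934/584988 ≈ -22.917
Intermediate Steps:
q(b, H) = -3 + H
L = √934 (L = √(461 + 473) = √934 ≈ 30.561)
S = 3/(14 + √934) (S = 3/(-3 + (√934 - (-3 - 14))) = 3/(-3 + (√934 - 1*(-17))) = 3/(-3 + (√934 + 17)) = 3/(-3 + (17 + √934)) = 3/(14 + √934) ≈ 0.067323)
S/(-2378) + 2475/(((21 + (-8 - 1*1))*(-9))) = (-7/123 + √934/246)/(-2378) + 2475/(((21 + (-8 - 1*1))*(-9))) = (-7/123 + √934/246)*(-1/2378) + 2475/(((21 + (-8 - 1))*(-9))) = (7/292494 - √934/584988) + 2475/(((21 - 9)*(-9))) = (7/292494 - √934/584988) + 2475/((12*(-9))) = (7/292494 - √934/584988) + 2475/(-108) = (7/292494 - √934/584988) + 2475*(-1/108) = (7/292494 - √934/584988) - 275/12 = -13405961/584988 - √934/584988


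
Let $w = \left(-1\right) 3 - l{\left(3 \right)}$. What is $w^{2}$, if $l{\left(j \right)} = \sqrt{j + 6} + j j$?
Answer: $225$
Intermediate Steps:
$l{\left(j \right)} = j^{2} + \sqrt{6 + j}$ ($l{\left(j \right)} = \sqrt{6 + j} + j^{2} = j^{2} + \sqrt{6 + j}$)
$w = -15$ ($w = \left(-1\right) 3 - \left(3^{2} + \sqrt{6 + 3}\right) = -3 - \left(9 + \sqrt{9}\right) = -3 - \left(9 + 3\right) = -3 - 12 = -15$)
$w^{2} = \left(-15\right)^{2} = 225$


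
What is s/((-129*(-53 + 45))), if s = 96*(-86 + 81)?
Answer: -20/43 ≈ -0.46512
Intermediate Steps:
s = -480 (s = 96*(-5) = -480)
s/((-129*(-53 + 45))) = -480*(-1/(129*(-53 + 45))) = -480/((-129*(-8))) = -480/1032 = -480*1/1032 = -20/43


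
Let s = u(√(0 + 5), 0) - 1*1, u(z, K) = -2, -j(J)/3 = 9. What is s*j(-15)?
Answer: 81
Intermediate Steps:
j(J) = -27 (j(J) = -3*9 = -27)
s = -3 (s = -2 - 1*1 = -2 - 1 = -3)
s*j(-15) = -3*(-27) = 81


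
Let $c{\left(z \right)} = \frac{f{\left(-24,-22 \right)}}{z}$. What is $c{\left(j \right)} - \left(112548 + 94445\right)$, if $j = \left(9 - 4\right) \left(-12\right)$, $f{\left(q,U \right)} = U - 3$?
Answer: $- \frac{2483911}{12} \approx -2.0699 \cdot 10^{5}$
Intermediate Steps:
$f{\left(q,U \right)} = -3 + U$
$j = -60$ ($j = \left(9 - 4\right) \left(-12\right) = 5 \left(-12\right) = -60$)
$c{\left(z \right)} = - \frac{25}{z}$ ($c{\left(z \right)} = \frac{-3 - 22}{z} = - \frac{25}{z}$)
$c{\left(j \right)} - \left(112548 + 94445\right) = - \frac{25}{-60} - \left(112548 + 94445\right) = \left(-25\right) \left(- \frac{1}{60}\right) - 206993 = \frac{5}{12} - 206993 = - \frac{2483911}{12}$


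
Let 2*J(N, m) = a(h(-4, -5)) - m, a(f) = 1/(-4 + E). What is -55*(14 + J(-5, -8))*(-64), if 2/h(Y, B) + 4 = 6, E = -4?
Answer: 63140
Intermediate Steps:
h(Y, B) = 1 (h(Y, B) = 2/(-4 + 6) = 2/2 = 2*(½) = 1)
a(f) = -⅛ (a(f) = 1/(-4 - 4) = 1/(-8) = -⅛)
J(N, m) = -1/16 - m/2 (J(N, m) = (-⅛ - m)/2 = -1/16 - m/2)
-55*(14 + J(-5, -8))*(-64) = -55*(14 + (-1/16 - ½*(-8)))*(-64) = -55*(14 + (-1/16 + 4))*(-64) = -55*(14 + 63/16)*(-64) = -55*287/16*(-64) = -15785/16*(-64) = 63140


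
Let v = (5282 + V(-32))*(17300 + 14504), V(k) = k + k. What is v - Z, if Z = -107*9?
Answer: 165954235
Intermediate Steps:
V(k) = 2*k
v = 165953272 (v = (5282 + 2*(-32))*(17300 + 14504) = (5282 - 64)*31804 = 5218*31804 = 165953272)
Z = -963
v - Z = 165953272 - 1*(-963) = 165953272 + 963 = 165954235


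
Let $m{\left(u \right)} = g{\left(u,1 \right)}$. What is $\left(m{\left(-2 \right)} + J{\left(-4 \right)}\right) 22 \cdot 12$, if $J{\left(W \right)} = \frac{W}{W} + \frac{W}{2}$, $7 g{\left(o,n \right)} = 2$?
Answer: $- \frac{1320}{7} \approx -188.57$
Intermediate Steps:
$g{\left(o,n \right)} = \frac{2}{7}$ ($g{\left(o,n \right)} = \frac{1}{7} \cdot 2 = \frac{2}{7}$)
$m{\left(u \right)} = \frac{2}{7}$
$J{\left(W \right)} = 1 + \frac{W}{2}$ ($J{\left(W \right)} = 1 + W \frac{1}{2} = 1 + \frac{W}{2}$)
$\left(m{\left(-2 \right)} + J{\left(-4 \right)}\right) 22 \cdot 12 = \left(\frac{2}{7} + \left(1 + \frac{1}{2} \left(-4\right)\right)\right) 22 \cdot 12 = \left(\frac{2}{7} + \left(1 - 2\right)\right) 22 \cdot 12 = \left(\frac{2}{7} - 1\right) 22 \cdot 12 = \left(- \frac{5}{7}\right) 22 \cdot 12 = \left(- \frac{110}{7}\right) 12 = - \frac{1320}{7}$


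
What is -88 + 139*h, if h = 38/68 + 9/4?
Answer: 20565/68 ≈ 302.43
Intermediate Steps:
h = 191/68 (h = 38*(1/68) + 9*(1/4) = 19/34 + 9/4 = 191/68 ≈ 2.8088)
-88 + 139*h = -88 + 139*(191/68) = -88 + 26549/68 = 20565/68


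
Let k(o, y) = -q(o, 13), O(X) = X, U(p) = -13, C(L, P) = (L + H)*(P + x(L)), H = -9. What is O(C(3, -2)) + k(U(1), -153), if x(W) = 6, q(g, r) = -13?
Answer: -11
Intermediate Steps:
C(L, P) = (-9 + L)*(6 + P) (C(L, P) = (L - 9)*(P + 6) = (-9 + L)*(6 + P))
k(o, y) = 13 (k(o, y) = -1*(-13) = 13)
O(C(3, -2)) + k(U(1), -153) = (-54 - 9*(-2) + 6*3 + 3*(-2)) + 13 = (-54 + 18 + 18 - 6) + 13 = -24 + 13 = -11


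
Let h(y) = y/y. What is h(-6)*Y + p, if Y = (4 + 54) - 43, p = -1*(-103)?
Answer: 118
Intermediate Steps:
h(y) = 1
p = 103
Y = 15 (Y = 58 - 43 = 15)
h(-6)*Y + p = 1*15 + 103 = 15 + 103 = 118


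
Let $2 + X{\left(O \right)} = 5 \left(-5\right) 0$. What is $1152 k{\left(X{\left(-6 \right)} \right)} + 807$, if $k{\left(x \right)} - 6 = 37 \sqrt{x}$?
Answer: $7719 + 42624 i \sqrt{2} \approx 7719.0 + 60279.0 i$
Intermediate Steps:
$X{\left(O \right)} = -2$ ($X{\left(O \right)} = -2 + 5 \left(-5\right) 0 = -2 - 0 = -2 + 0 = -2$)
$k{\left(x \right)} = 6 + 37 \sqrt{x}$
$1152 k{\left(X{\left(-6 \right)} \right)} + 807 = 1152 \left(6 + 37 \sqrt{-2}\right) + 807 = 1152 \left(6 + 37 i \sqrt{2}\right) + 807 = \left(6912 + 42624 i \sqrt{2}\right) + 807 = 7719 + 42624 i \sqrt{2}$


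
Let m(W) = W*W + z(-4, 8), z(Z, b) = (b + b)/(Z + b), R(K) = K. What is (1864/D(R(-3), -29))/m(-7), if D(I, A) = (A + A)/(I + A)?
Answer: 29824/1537 ≈ 19.404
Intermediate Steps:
z(Z, b) = 2*b/(Z + b) (z(Z, b) = (2*b)/(Z + b) = 2*b/(Z + b))
D(I, A) = 2*A/(A + I) (D(I, A) = (2*A)/(A + I) = 2*A/(A + I))
m(W) = 4 + W² (m(W) = W*W + 2*8/(-4 + 8) = W² + 2*8/4 = W² + 2*8*(¼) = W² + 4 = 4 + W²)
(1864/D(R(-3), -29))/m(-7) = (1864/((2*(-29)/(-29 - 3))))/(4 + (-7)²) = (1864/((2*(-29)/(-32))))/(4 + 49) = (1864/((2*(-29)*(-1/32))))/53 = (1864/(29/16))*(1/53) = (1864*(16/29))*(1/53) = (29824/29)*(1/53) = 29824/1537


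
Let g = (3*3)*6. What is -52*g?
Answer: -2808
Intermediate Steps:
g = 54 (g = 9*6 = 54)
-52*g = -52*54 = -2808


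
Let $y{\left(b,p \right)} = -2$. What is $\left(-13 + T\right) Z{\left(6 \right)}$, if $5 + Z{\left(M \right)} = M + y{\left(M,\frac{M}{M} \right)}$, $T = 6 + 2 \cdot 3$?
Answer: $1$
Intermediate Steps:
$T = 12$ ($T = 6 + 6 = 12$)
$Z{\left(M \right)} = -7 + M$ ($Z{\left(M \right)} = -5 + \left(M - 2\right) = -5 + \left(-2 + M\right) = -7 + M$)
$\left(-13 + T\right) Z{\left(6 \right)} = \left(-13 + 12\right) \left(-7 + 6\right) = \left(-1\right) \left(-1\right) = 1$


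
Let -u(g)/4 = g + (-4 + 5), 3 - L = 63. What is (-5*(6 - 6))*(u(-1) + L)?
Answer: 0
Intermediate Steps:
L = -60 (L = 3 - 1*63 = 3 - 63 = -60)
u(g) = -4 - 4*g (u(g) = -4*(g + (-4 + 5)) = -4*(g + 1) = -4*(1 + g) = -4 - 4*g)
(-5*(6 - 6))*(u(-1) + L) = (-5*(6 - 6))*((-4 - 4*(-1)) - 60) = (-5*0)*((-4 + 4) - 60) = 0*(0 - 60) = 0*(-60) = 0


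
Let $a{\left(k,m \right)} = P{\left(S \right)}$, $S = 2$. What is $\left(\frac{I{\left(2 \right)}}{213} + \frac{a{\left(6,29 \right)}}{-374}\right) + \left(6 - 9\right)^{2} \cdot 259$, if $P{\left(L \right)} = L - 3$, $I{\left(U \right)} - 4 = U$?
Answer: $\frac{61898193}{26554} \approx 2331.0$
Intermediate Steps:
$I{\left(U \right)} = 4 + U$
$P{\left(L \right)} = -3 + L$
$a{\left(k,m \right)} = -1$ ($a{\left(k,m \right)} = -3 + 2 = -1$)
$\left(\frac{I{\left(2 \right)}}{213} + \frac{a{\left(6,29 \right)}}{-374}\right) + \left(6 - 9\right)^{2} \cdot 259 = \left(\frac{4 + 2}{213} - \frac{1}{-374}\right) + \left(6 - 9\right)^{2} \cdot 259 = \left(6 \cdot \frac{1}{213} - - \frac{1}{374}\right) + \left(-3\right)^{2} \cdot 259 = \left(\frac{2}{71} + \frac{1}{374}\right) + 9 \cdot 259 = \frac{819}{26554} + 2331 = \frac{61898193}{26554}$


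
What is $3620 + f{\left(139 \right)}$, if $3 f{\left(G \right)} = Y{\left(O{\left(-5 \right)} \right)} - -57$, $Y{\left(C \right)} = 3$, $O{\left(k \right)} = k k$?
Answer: $3640$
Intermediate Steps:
$O{\left(k \right)} = k^{2}$
$f{\left(G \right)} = 20$ ($f{\left(G \right)} = \frac{3 - -57}{3} = \frac{3 + 57}{3} = \frac{1}{3} \cdot 60 = 20$)
$3620 + f{\left(139 \right)} = 3620 + 20 = 3640$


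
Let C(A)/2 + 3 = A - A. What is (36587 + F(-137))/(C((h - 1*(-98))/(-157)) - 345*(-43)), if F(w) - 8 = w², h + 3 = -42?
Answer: 55364/14829 ≈ 3.7335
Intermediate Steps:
h = -45 (h = -3 - 42 = -45)
F(w) = 8 + w²
C(A) = -6 (C(A) = -6 + 2*(A - A) = -6 + 2*0 = -6 + 0 = -6)
(36587 + F(-137))/(C((h - 1*(-98))/(-157)) - 345*(-43)) = (36587 + (8 + (-137)²))/(-6 - 345*(-43)) = (36587 + (8 + 18769))/(-6 + 14835) = (36587 + 18777)/14829 = 55364*(1/14829) = 55364/14829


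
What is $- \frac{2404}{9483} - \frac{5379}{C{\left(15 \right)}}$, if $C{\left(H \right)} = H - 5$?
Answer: $- \frac{51033097}{94830} \approx -538.15$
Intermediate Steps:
$C{\left(H \right)} = -5 + H$ ($C{\left(H \right)} = H - 5 = -5 + H$)
$- \frac{2404}{9483} - \frac{5379}{C{\left(15 \right)}} = - \frac{2404}{9483} - \frac{5379}{-5 + 15} = \left(-2404\right) \frac{1}{9483} - \frac{5379}{10} = - \frac{2404}{9483} - \frac{5379}{10} = - \frac{51033097}{94830}$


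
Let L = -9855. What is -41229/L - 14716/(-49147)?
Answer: 80418809/17938655 ≈ 4.4830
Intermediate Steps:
-41229/L - 14716/(-49147) = -41229/(-9855) - 14716/(-49147) = -41229*(-1/9855) - 14716*(-1/49147) = 1527/365 + 14716/49147 = 80418809/17938655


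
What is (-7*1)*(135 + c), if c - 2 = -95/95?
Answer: -952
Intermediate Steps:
c = 1 (c = 2 - 95/95 = 2 - 95*1/95 = 2 - 1 = 1)
(-7*1)*(135 + c) = (-7*1)*(135 + 1) = -7*136 = -952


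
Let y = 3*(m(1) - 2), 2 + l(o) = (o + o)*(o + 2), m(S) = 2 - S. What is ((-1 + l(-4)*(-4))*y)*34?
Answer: 5814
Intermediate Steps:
l(o) = -2 + 2*o*(2 + o) (l(o) = -2 + (o + o)*(o + 2) = -2 + (2*o)*(2 + o) = -2 + 2*o*(2 + o))
y = -3 (y = 3*((2 - 1*1) - 2) = 3*((2 - 1) - 2) = 3*(1 - 2) = 3*(-1) = -3)
((-1 + l(-4)*(-4))*y)*34 = ((-1 + (-2 + 2*(-4)² + 4*(-4))*(-4))*(-3))*34 = ((-1 + (-2 + 2*16 - 16)*(-4))*(-3))*34 = ((-1 + (-2 + 32 - 16)*(-4))*(-3))*34 = ((-1 + 14*(-4))*(-3))*34 = ((-1 - 56)*(-3))*34 = -57*(-3)*34 = 171*34 = 5814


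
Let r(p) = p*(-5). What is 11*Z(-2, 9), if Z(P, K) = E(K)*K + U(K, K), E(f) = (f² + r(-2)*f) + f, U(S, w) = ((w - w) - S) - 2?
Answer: 17699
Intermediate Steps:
r(p) = -5*p
U(S, w) = -2 - S (U(S, w) = (0 - S) - 2 = -S - 2 = -2 - S)
E(f) = f² + 11*f (E(f) = (f² + (-5*(-2))*f) + f = (f² + 10*f) + f = f² + 11*f)
Z(P, K) = -2 - K + K²*(11 + K) (Z(P, K) = (K*(11 + K))*K + (-2 - K) = K²*(11 + K) + (-2 - K) = -2 - K + K²*(11 + K))
11*Z(-2, 9) = 11*(-2 - 1*9 + 9²*(11 + 9)) = 11*(-2 - 9 + 81*20) = 11*(-2 - 9 + 1620) = 11*1609 = 17699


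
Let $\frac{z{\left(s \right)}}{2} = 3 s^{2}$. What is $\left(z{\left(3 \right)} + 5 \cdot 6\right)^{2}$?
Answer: $7056$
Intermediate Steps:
$z{\left(s \right)} = 6 s^{2}$ ($z{\left(s \right)} = 2 \cdot 3 s^{2} = 6 s^{2}$)
$\left(z{\left(3 \right)} + 5 \cdot 6\right)^{2} = \left(6 \cdot 3^{2} + 5 \cdot 6\right)^{2} = \left(6 \cdot 9 + 30\right)^{2} = \left(54 + 30\right)^{2} = 84^{2} = 7056$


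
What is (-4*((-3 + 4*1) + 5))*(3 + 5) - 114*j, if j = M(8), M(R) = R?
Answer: -1104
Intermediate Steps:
j = 8
(-4*((-3 + 4*1) + 5))*(3 + 5) - 114*j = (-4*((-3 + 4*1) + 5))*(3 + 5) - 114*8 = -4*((-3 + 4) + 5)*8 - 912 = -4*(1 + 5)*8 - 912 = -4*6*8 - 912 = -24*8 - 912 = -192 - 912 = -1104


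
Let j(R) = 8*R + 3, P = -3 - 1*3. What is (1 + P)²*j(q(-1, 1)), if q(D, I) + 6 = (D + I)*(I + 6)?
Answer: -1125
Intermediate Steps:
P = -6 (P = -3 - 3 = -6)
q(D, I) = -6 + (6 + I)*(D + I) (q(D, I) = -6 + (D + I)*(I + 6) = -6 + (D + I)*(6 + I) = -6 + (6 + I)*(D + I))
j(R) = 3 + 8*R
(1 + P)²*j(q(-1, 1)) = (1 - 6)²*(3 + 8*(-6 + 1² + 6*(-1) + 6*1 - 1*1)) = (-5)²*(3 + 8*(-6 + 1 - 6 + 6 - 1)) = 25*(3 + 8*(-6)) = 25*(3 - 48) = 25*(-45) = -1125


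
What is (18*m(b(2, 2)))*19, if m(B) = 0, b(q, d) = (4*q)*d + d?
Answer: 0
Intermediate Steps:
b(q, d) = d + 4*d*q (b(q, d) = 4*d*q + d = d + 4*d*q)
(18*m(b(2, 2)))*19 = (18*0)*19 = 0*19 = 0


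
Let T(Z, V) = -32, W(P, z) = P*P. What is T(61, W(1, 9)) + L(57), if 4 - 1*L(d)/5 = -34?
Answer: 158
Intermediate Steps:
L(d) = 190 (L(d) = 20 - 5*(-34) = 20 + 170 = 190)
W(P, z) = P**2
T(61, W(1, 9)) + L(57) = -32 + 190 = 158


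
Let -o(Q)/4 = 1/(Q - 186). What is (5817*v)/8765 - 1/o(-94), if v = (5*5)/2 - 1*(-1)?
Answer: -1070041/17530 ≈ -61.041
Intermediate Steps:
v = 27/2 (v = 25*(½) + 1 = 25/2 + 1 = 27/2 ≈ 13.500)
o(Q) = -4/(-186 + Q) (o(Q) = -4/(Q - 186) = -4/(-186 + Q))
(5817*v)/8765 - 1/o(-94) = (5817*(27/2))/8765 - 1/((-4/(-186 - 94))) = (157059/2)*(1/8765) - 1/((-4/(-280))) = 157059/17530 - 1/((-4*(-1/280))) = 157059/17530 - 1/1/70 = 157059/17530 - 1*70 = 157059/17530 - 70 = -1070041/17530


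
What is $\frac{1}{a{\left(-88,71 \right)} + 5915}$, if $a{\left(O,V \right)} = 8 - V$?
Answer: $\frac{1}{5852} \approx 0.00017088$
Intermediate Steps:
$\frac{1}{a{\left(-88,71 \right)} + 5915} = \frac{1}{\left(8 - 71\right) + 5915} = \frac{1}{-63 + 5915} = \frac{1}{5852}$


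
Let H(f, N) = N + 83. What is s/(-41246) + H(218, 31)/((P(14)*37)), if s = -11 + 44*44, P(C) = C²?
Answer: -1157257/37389499 ≈ -0.030951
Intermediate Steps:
s = 1925 (s = -11 + 1936 = 1925)
H(f, N) = 83 + N
s/(-41246) + H(218, 31)/((P(14)*37)) = 1925/(-41246) + (83 + 31)/((14²*37)) = 1925*(-1/41246) + 114/((196*37)) = -1925/41246 + 114/7252 = -1925/41246 + 114*(1/7252) = -1925/41246 + 57/3626 = -1157257/37389499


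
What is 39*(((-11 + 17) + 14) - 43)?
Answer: -897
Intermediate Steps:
39*(((-11 + 17) + 14) - 43) = 39*((6 + 14) - 43) = 39*(20 - 43) = 39*(-23) = -897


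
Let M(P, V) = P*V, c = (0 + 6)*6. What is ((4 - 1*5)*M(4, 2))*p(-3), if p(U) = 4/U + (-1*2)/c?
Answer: 100/9 ≈ 11.111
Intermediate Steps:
c = 36 (c = 6*6 = 36)
p(U) = -1/18 + 4/U (p(U) = 4/U - 1*2/36 = 4/U - 2*1/36 = 4/U - 1/18 = -1/18 + 4/U)
((4 - 1*5)*M(4, 2))*p(-3) = ((4 - 1*5)*(4*2))*((1/18)*(72 - 1*(-3))/(-3)) = ((4 - 5)*8)*((1/18)*(-⅓)*(72 + 3)) = (-1*8)*((1/18)*(-⅓)*75) = -8*(-25/18) = 100/9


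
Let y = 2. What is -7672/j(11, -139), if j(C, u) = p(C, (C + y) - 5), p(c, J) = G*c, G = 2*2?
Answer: -1918/11 ≈ -174.36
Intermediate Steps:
G = 4
p(c, J) = 4*c
j(C, u) = 4*C
-7672/j(11, -139) = -7672/(4*11) = -7672/44 = -7672*1/44 = -1918/11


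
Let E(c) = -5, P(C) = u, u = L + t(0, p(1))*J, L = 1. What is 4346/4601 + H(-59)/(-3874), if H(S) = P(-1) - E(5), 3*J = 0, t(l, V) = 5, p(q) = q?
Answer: 8404399/8912137 ≈ 0.94303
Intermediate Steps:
J = 0 (J = (⅓)*0 = 0)
u = 1 (u = 1 + 5*0 = 1 + 0 = 1)
P(C) = 1
H(S) = 6 (H(S) = 1 - 1*(-5) = 1 + 5 = 6)
4346/4601 + H(-59)/(-3874) = 4346/4601 + 6/(-3874) = 4346*(1/4601) + 6*(-1/3874) = 4346/4601 - 3/1937 = 8404399/8912137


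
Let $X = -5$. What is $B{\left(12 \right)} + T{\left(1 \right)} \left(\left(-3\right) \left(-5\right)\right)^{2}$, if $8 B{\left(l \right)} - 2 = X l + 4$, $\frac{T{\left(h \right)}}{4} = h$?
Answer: $\frac{3573}{4} \approx 893.25$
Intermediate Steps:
$T{\left(h \right)} = 4 h$
$B{\left(l \right)} = \frac{3}{4} - \frac{5 l}{8}$ ($B{\left(l \right)} = \frac{1}{4} + \frac{- 5 l + 4}{8} = \frac{1}{4} + \frac{4 - 5 l}{8} = \frac{1}{4} - \left(- \frac{1}{2} + \frac{5 l}{8}\right) = \frac{3}{4} - \frac{5 l}{8}$)
$B{\left(12 \right)} + T{\left(1 \right)} \left(\left(-3\right) \left(-5\right)\right)^{2} = \left(\frac{3}{4} - \frac{15}{2}\right) + 4 \cdot 1 \left(\left(-3\right) \left(-5\right)\right)^{2} = \left(\frac{3}{4} - \frac{15}{2}\right) + 4 \cdot 15^{2} = - \frac{27}{4} + 4 \cdot 225 = - \frac{27}{4} + 900 = \frac{3573}{4}$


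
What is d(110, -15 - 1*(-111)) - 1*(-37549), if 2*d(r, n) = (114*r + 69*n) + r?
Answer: 47186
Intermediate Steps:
d(r, n) = 69*n/2 + 115*r/2 (d(r, n) = ((114*r + 69*n) + r)/2 = ((69*n + 114*r) + r)/2 = (69*n + 115*r)/2 = 69*n/2 + 115*r/2)
d(110, -15 - 1*(-111)) - 1*(-37549) = (69*(-15 - 1*(-111))/2 + (115/2)*110) - 1*(-37549) = (69*(-15 + 111)/2 + 6325) + 37549 = ((69/2)*96 + 6325) + 37549 = (3312 + 6325) + 37549 = 9637 + 37549 = 47186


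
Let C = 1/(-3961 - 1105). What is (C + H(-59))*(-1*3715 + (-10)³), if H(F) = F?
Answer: 1409289925/5066 ≈ 2.7819e+5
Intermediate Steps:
C = -1/5066 (C = 1/(-5066) = -1/5066 ≈ -0.00019739)
(C + H(-59))*(-1*3715 + (-10)³) = (-1/5066 - 59)*(-1*3715 + (-10)³) = -298895*(-3715 - 1000)/5066 = -298895/5066*(-4715) = 1409289925/5066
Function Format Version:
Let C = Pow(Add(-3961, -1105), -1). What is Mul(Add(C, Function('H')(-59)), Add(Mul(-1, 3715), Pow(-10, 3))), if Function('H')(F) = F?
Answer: Rational(1409289925, 5066) ≈ 2.7819e+5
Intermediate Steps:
C = Rational(-1, 5066) (C = Pow(-5066, -1) = Rational(-1, 5066) ≈ -0.00019739)
Mul(Add(C, Function('H')(-59)), Add(Mul(-1, 3715), Pow(-10, 3))) = Mul(Add(Rational(-1, 5066), -59), Add(Mul(-1, 3715), Pow(-10, 3))) = Mul(Rational(-298895, 5066), Add(-3715, -1000)) = Mul(Rational(-298895, 5066), -4715) = Rational(1409289925, 5066)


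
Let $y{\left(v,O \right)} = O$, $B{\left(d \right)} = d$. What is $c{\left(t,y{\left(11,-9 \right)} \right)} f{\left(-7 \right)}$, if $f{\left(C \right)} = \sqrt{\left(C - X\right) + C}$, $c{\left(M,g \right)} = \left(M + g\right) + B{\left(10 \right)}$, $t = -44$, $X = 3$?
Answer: $- 43 i \sqrt{17} \approx - 177.29 i$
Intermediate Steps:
$c{\left(M,g \right)} = 10 + M + g$ ($c{\left(M,g \right)} = \left(M + g\right) + 10 = 10 + M + g$)
$f{\left(C \right)} = \sqrt{-3 + 2 C}$ ($f{\left(C \right)} = \sqrt{\left(C - 3\right) + C} = \sqrt{\left(-3 + C\right) + C} = \sqrt{-3 + 2 C}$)
$c{\left(t,y{\left(11,-9 \right)} \right)} f{\left(-7 \right)} = \left(10 - 44 - 9\right) \sqrt{-3 + 2 \left(-7\right)} = - 43 \sqrt{-3 - 14} = - 43 \sqrt{-17} = - 43 i \sqrt{17}$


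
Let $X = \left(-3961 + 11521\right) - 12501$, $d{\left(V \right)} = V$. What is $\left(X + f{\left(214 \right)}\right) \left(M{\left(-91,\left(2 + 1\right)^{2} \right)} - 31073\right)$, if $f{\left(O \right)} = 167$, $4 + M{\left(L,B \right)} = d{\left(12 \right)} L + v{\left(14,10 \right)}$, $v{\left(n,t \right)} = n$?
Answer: $153507970$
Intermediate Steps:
$M{\left(L,B \right)} = 10 + 12 L$ ($M{\left(L,B \right)} = -4 + \left(12 L + 14\right) = -4 + \left(14 + 12 L\right) = 10 + 12 L$)
$X = -4941$ ($X = 7560 - 12501 = -4941$)
$\left(X + f{\left(214 \right)}\right) \left(M{\left(-91,\left(2 + 1\right)^{2} \right)} - 31073\right) = \left(-4941 + 167\right) \left(\left(10 + 12 \left(-91\right)\right) - 31073\right) = - 4774 \left(\left(10 - 1092\right) - 31073\right) = - 4774 \left(-1082 - 31073\right) = \left(-4774\right) \left(-32155\right) = 153507970$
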